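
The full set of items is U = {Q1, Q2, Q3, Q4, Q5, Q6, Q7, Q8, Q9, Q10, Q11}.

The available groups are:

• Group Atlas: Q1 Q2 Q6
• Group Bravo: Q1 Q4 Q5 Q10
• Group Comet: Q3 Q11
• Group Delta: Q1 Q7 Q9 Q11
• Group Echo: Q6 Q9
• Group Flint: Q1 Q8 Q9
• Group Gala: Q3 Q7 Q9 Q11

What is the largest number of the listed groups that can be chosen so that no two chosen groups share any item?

Bravo, Comet, Echo are pairwise disjoint (Bravo={Q1,Q4,Q5,Q10}; Comet={Q3,Q11}; Echo={Q6,Q9}).
Every remaining group overlaps one of these, and no 4 of the listed groups are pairwise disjoint, so 3 is the maximum.

3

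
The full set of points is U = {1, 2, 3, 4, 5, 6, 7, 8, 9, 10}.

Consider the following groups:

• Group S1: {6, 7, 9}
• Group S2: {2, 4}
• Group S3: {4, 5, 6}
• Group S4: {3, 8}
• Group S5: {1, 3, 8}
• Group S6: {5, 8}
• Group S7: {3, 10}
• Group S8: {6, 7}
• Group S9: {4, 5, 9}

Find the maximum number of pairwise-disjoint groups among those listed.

4

S1, S2, S6, S7 are pairwise disjoint (S1={6,7,9}; S2={2,4}; S6={5,8}; S7={3,10}).
Every remaining group overlaps one of these, and no 5 of the listed groups are pairwise disjoint, so 4 is the maximum.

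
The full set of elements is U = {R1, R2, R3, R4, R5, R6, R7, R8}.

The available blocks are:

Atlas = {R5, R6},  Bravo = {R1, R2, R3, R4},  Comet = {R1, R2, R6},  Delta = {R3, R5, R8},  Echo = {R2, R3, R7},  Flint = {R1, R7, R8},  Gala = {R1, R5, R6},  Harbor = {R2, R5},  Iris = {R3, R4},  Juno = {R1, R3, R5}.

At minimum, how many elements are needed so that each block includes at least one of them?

3

The 3 elements {R1, R3, R5} hit every block.
The blocks Atlas, Flint, Iris are pairwise disjoint, so any hitting set needs a separate element for each — at least 3. Hence 3 is optimal.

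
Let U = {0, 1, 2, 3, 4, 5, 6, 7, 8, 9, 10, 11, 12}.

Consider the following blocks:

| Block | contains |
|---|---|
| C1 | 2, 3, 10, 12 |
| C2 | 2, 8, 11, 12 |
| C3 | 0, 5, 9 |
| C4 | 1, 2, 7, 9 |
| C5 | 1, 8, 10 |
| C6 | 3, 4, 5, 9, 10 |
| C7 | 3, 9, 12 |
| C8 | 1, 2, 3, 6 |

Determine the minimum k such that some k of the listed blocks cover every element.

5

Take {C2, C3, C4, C6, C8}. Their union is {0, 1, 2, 3, 4, 5, 6, 7, 8, 9, 10, 11, 12}, which is all 13 elements.
No 4 of the 8 blocks cover everything (all 70 combinations miss at least one element), so 5 is optimal.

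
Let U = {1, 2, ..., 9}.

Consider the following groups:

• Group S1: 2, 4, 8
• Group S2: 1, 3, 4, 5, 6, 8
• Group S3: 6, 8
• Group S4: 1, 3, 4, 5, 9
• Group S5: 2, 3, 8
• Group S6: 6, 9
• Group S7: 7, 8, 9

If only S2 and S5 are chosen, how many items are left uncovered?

2

Union of S2, S5 = {1, 2, 3, 4, 5, 6, 8}.
Not covered: 7, 9 — 2 items.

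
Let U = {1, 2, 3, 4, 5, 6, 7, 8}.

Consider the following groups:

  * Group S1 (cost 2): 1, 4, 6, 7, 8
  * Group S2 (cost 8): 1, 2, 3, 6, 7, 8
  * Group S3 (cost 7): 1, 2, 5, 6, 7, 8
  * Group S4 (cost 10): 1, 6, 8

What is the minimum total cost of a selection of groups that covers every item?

S1, S2, S3 together cover every item (S1 ∪ S2 ∪ S3 = {1, 2, 3, 4, 5, 6, 7, 8}); total cost 2 + 8 + 7 = 17.
No covering selection has total cost below 17.

17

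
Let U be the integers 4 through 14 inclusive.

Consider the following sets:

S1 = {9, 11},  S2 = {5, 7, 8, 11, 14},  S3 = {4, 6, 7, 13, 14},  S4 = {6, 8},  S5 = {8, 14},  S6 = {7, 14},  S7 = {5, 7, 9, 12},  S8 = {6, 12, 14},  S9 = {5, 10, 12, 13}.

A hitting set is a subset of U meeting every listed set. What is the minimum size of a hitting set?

4

H = {8, 9, 12, 14} meets every set (each contains at least one member of H), and |H| = 4.
The sets S1, S4, S6, S9 are pairwise disjoint, so any hitting set needs a separate point for each — at least 4. Hence 4 is optimal.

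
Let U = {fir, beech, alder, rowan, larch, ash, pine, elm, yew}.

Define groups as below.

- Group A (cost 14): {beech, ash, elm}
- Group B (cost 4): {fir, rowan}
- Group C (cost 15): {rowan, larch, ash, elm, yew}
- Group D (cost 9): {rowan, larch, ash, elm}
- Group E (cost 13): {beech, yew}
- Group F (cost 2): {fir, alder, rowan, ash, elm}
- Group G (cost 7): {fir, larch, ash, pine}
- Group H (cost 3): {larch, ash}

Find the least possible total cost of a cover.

22

E, F, G together cover every element (E ∪ F ∪ G = {fir, beech, alder, rowan, larch, ash, pine, elm, yew}); total cost 13 + 2 + 7 = 22.
The greedy pick F, H, E, G costs 25; no covering selection beats 22.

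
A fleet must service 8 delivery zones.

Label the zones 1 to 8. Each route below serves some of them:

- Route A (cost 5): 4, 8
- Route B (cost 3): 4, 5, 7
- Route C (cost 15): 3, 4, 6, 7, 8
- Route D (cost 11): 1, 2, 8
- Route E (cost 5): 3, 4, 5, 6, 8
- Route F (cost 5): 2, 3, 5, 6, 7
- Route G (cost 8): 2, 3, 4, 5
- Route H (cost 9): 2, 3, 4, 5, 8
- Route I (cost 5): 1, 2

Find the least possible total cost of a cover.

13

B, E, I together cover every zone (B ∪ E ∪ I = {1, 2, 3, 4, 5, 6, 7, 8}); total cost 3 + 5 + 5 = 13.
No covering selection has total cost below 13.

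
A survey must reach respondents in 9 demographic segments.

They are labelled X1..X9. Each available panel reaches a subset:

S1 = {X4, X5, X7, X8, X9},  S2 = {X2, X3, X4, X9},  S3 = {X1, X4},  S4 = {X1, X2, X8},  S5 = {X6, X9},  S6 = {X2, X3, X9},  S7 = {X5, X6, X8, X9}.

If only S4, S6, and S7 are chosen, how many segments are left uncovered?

Union of S4, S6, S7 = {X1, X2, X3, X5, X6, X8, X9}.
Not covered: X4, X7 — 2 segments.

2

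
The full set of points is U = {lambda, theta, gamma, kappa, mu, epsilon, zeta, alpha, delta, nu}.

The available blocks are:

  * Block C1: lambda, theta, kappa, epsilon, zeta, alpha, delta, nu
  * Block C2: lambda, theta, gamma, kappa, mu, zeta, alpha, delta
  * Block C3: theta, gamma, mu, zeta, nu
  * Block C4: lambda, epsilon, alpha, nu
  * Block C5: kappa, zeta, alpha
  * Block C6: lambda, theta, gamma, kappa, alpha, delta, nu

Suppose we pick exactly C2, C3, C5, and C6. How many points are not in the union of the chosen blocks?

1

Union of C2, C3, C5, C6 = {lambda, theta, gamma, kappa, mu, zeta, alpha, delta, nu}.
Not covered: epsilon — 1 point.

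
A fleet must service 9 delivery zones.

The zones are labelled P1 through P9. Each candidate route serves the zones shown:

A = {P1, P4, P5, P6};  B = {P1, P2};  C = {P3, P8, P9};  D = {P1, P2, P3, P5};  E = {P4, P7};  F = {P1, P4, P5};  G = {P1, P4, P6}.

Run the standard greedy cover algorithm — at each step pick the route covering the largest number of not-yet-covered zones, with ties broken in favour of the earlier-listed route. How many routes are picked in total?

Greedy: pick A (covers 4 new) → pick C (covers 3 new) → pick B (covers 1 new) → pick E (covers 1 new). Total picks: 4.

4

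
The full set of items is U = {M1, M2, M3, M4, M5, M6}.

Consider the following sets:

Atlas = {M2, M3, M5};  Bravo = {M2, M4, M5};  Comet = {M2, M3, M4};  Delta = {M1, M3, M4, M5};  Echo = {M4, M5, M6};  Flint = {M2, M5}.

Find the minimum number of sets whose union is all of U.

3

Delta and Echo and Flint together: Delta ∪ Echo ∪ Flint = {M1, M2, M3, M4, M5, M6} — every item is covered.
Only Delta contains M1, so Delta is forced; the remaining 2 items need at least 2 more sets (each remaining set adds at most 1) — so at least 3 sets are needed, and 3 is optimal.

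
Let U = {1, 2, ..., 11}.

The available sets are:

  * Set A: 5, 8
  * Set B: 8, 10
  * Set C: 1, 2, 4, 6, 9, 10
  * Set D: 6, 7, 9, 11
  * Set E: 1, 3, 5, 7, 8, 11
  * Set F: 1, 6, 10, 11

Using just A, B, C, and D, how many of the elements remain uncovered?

Union of A, B, C, D = {1, 2, 4, 5, 6, 7, 8, 9, 10, 11}.
Not covered: 3 — 1 element.

1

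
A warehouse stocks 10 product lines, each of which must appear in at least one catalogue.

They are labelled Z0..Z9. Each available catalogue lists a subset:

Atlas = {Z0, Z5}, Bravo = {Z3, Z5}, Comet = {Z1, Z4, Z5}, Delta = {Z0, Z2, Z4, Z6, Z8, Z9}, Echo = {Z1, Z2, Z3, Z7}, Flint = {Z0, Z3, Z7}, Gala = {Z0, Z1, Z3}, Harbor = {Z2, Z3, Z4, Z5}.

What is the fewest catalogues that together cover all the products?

3

Take {Atlas, Delta, Echo}. Their union is {Z0, Z1, Z2, Z3, Z4, Z5, Z6, Z7, Z8, Z9}, which is all 10 products.
Only Delta contains Z6, so Delta is forced; the remaining 4 products need at least 2 more catalogues (each remaining catalogue adds at most 3) — so at least 3 catalogues are needed, and 3 is optimal.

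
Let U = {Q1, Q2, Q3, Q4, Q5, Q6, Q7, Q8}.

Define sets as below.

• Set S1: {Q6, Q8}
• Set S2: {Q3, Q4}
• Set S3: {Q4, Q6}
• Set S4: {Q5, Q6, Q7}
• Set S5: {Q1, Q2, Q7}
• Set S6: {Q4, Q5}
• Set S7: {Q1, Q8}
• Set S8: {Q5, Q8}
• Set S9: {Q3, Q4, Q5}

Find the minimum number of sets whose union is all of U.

Take {S1, S5, S9}. Their union is {Q1, Q2, Q3, Q4, Q5, Q6, Q7, Q8}, which is all 8 items.
Each set has at most 3 items, and 2·3 = 6 < 8 — so at least 3 sets are needed, and 3 is optimal.

3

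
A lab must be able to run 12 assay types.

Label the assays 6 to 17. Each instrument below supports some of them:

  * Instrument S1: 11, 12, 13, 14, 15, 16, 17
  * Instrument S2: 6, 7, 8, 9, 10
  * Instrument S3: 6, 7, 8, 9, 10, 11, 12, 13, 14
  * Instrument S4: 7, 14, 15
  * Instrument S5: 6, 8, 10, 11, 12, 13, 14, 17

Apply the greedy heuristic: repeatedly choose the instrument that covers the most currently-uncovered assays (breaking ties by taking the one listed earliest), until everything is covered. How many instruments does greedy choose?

2

Greedy: pick S3 (covers 9 new) → pick S1 (covers 3 new). Total picks: 2.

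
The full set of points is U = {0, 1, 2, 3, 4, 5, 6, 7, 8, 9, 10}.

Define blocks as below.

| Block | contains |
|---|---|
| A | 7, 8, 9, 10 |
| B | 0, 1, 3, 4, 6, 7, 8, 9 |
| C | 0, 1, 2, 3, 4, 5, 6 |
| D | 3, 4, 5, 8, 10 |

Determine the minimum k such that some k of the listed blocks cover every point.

2

A and C together: A ∪ C = {0, 1, 2, 3, 4, 5, 6, 7, 8, 9, 10} — every point is covered.
No single block has all 11 points (the largest, B, has 8), so 2 is optimal.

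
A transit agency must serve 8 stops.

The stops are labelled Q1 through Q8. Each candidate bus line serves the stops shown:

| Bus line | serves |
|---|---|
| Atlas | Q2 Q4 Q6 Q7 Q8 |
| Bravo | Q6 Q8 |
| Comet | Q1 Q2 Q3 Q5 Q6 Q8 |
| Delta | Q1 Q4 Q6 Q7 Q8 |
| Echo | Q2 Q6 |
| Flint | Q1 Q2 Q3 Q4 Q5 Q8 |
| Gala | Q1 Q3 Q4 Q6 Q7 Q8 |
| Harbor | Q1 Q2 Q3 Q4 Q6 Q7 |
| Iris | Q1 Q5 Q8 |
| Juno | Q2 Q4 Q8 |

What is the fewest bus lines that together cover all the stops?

Flint and Gala together: Flint ∪ Gala = {Q1, Q2, Q3, Q4, Q5, Q6, Q7, Q8} — every stop is covered.
No single bus line has all 8 stops (the largest, Comet, has 6), so 2 is optimal.

2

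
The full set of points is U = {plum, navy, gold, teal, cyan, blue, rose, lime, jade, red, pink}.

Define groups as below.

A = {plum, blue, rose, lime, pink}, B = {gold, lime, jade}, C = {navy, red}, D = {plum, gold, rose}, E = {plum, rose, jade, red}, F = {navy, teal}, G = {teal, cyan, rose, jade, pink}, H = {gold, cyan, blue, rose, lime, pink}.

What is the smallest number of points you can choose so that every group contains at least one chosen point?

The 3 points {navy, rose, jade} hit every group.
No choice of 2 points meets every group, so 3 is the minimum.

3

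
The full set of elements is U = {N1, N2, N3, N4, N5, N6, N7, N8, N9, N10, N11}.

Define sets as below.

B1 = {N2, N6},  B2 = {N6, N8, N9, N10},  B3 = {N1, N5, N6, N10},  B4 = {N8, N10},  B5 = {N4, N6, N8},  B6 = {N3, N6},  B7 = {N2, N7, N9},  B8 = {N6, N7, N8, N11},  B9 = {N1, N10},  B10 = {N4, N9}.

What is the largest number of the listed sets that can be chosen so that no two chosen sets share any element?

B6, B7, B9 are pairwise disjoint (B6={N3,N6}; B7={N2,N7,N9}; B9={N1,N10}).
Every remaining set overlaps one of these, and no 4 of the listed sets are pairwise disjoint, so 3 is the maximum.

3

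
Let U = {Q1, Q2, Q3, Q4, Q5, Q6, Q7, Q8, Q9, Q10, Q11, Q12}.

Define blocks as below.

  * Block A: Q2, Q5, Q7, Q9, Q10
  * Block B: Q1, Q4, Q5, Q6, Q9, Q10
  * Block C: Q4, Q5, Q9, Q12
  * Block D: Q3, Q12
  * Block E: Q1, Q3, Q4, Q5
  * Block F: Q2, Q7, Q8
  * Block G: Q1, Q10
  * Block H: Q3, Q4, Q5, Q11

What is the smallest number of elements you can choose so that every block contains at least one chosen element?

Take T = {Q3, Q7, Q9, Q10}. Each listed block contains at least one of these, so T is a hitting set of size 4.
No choice of 3 elements meets every block, so 4 is the minimum.

4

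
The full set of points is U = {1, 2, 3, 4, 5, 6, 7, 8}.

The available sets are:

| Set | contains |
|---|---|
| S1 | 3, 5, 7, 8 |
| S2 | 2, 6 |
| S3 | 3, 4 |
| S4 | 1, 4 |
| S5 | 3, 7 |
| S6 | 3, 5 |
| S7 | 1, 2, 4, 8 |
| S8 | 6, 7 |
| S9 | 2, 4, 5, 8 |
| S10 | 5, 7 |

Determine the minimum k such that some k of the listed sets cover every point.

S1, S2, and S4 cover everything between them: the union {1, 2, 3, 4, 5, 6, 7, 8} is all of U.
No 2 of the 10 sets cover everything (all 45 combinations miss at least one point), so 3 is optimal.

3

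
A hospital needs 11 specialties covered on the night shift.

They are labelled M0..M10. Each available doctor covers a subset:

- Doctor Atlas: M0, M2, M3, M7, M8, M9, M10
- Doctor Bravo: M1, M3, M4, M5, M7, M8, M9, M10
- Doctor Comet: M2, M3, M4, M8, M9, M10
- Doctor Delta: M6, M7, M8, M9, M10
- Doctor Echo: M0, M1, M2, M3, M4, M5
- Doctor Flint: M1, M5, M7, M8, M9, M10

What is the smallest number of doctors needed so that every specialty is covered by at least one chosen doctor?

Delta and Echo together: Delta ∪ Echo = {M0, M1, M2, M3, M4, M5, M6, M7, M8, M9, M10} — every specialty is covered.
No single doctor has all 11 specialties (the largest, Bravo, has 8), so 2 is optimal.

2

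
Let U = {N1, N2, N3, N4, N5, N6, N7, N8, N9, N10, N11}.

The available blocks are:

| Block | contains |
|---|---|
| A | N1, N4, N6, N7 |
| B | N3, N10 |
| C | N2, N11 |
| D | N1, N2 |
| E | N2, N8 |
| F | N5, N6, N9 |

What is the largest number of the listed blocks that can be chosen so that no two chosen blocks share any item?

3

B, C, F are pairwise disjoint (B={N3,N10}; C={N2,N11}; F={N5,N6,N9}).
Every remaining block overlaps one of these, and no 4 of the listed blocks are pairwise disjoint, so 3 is the maximum.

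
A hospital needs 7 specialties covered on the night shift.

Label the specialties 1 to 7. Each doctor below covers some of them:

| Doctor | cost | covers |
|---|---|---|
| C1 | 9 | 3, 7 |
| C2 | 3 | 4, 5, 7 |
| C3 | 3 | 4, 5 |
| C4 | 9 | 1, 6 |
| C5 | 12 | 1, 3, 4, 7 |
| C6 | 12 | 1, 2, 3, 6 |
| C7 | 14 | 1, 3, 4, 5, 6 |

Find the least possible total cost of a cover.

C2, C6 together cover every specialty (C2 ∪ C6 = {1, 2, 3, 4, 5, 6, 7}); total cost 3 + 12 = 15.
No covering selection has total cost below 15.

15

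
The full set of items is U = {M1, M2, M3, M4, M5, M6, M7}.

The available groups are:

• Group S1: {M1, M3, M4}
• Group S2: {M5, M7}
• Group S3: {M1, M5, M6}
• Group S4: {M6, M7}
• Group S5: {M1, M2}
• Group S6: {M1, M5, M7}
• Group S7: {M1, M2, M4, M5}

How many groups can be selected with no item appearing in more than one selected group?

S1, S2 are pairwise disjoint (S1={M1,M3,M4}; S2={M5,M7}).
Every remaining group overlaps one of these, and no 3 of the listed groups are pairwise disjoint, so 2 is the maximum.

2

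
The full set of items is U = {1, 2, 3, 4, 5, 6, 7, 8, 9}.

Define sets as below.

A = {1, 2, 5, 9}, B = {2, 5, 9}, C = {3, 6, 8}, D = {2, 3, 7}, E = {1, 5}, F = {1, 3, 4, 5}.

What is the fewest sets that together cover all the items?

4

B, C, D, and F cover everything between them: the union {1, 2, 3, 4, 5, 6, 7, 8, 9} is all of U.
Only F contains 4, so F is forced; the remaining 5 items need at least 3 more sets (each remaining set adds at most 2) — so at least 4 sets are needed, and 4 is optimal.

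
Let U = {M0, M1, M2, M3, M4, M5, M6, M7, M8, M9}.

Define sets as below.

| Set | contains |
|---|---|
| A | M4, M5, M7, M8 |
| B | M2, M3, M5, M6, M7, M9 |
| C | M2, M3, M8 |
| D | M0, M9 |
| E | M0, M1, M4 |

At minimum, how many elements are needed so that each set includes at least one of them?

The 3 elements {M0, M3, M4} hit every set.
No choice of 2 elements meets every set, so 3 is the minimum.

3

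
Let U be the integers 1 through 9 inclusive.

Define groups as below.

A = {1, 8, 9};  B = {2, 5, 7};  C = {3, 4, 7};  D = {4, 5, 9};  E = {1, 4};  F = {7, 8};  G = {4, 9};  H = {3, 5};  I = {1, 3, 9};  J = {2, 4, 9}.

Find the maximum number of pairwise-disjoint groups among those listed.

3

F, G, H are pairwise disjoint (F={7,8}; G={4,9}; H={3,5}).
Every remaining group overlaps one of these, and no 4 of the listed groups are pairwise disjoint, so 3 is the maximum.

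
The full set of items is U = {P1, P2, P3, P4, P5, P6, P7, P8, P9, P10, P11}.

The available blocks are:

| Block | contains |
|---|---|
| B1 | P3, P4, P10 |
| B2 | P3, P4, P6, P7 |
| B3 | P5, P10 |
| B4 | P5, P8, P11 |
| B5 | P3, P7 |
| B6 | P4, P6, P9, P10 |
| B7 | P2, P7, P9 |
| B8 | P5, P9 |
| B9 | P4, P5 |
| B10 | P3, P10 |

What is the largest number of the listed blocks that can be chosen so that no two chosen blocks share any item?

B1, B4, B7 are pairwise disjoint (B1={P3,P4,P10}; B4={P5,P8,P11}; B7={P2,P7,P9}).
Every remaining block overlaps one of these, and no 4 of the listed blocks are pairwise disjoint, so 3 is the maximum.

3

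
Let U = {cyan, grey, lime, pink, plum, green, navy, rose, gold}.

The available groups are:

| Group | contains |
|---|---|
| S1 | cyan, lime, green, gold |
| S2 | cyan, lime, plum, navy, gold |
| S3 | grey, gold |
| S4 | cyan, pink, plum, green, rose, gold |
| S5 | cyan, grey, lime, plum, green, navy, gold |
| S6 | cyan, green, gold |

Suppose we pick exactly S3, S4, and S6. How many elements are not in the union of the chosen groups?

Union of S3, S4, S6 = {cyan, grey, pink, plum, green, rose, gold}.
Not covered: lime, navy — 2 elements.

2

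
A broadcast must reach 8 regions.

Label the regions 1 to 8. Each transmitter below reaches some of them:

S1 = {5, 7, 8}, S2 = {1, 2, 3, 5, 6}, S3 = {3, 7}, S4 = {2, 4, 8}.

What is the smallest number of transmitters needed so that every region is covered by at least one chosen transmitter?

3

S2 and S3 and S4 together: S2 ∪ S3 ∪ S4 = {1, 2, 3, 4, 5, 6, 7, 8} — every region is covered.
Only S2 contains 1, so S2 is forced; the remaining 3 regions need at least 2 more transmitters (each remaining transmitter adds at most 2) — so at least 3 transmitters are needed, and 3 is optimal.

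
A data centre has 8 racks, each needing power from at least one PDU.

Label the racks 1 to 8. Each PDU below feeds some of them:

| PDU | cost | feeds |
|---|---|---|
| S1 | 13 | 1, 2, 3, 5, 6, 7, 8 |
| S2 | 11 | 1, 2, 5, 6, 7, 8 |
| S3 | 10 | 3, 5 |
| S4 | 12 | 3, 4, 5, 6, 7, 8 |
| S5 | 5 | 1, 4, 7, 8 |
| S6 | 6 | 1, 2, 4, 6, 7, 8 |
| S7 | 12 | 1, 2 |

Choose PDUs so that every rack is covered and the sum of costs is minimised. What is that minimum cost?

16

S3, S6 together cover every rack (S3 ∪ S6 = {1, 2, 3, 4, 5, 6, 7, 8}); total cost 10 + 6 = 16.
No covering selection has total cost below 16.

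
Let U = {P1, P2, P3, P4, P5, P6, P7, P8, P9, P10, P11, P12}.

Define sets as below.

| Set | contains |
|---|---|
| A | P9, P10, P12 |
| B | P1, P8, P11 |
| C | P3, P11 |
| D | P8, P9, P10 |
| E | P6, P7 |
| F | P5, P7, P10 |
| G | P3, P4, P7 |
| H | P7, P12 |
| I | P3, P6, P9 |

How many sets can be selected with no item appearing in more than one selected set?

C, D, H are pairwise disjoint (C={P3,P11}; D={P8,P9,P10}; H={P7,P12}).
Every remaining set overlaps one of these, and no 4 of the listed sets are pairwise disjoint, so 3 is the maximum.

3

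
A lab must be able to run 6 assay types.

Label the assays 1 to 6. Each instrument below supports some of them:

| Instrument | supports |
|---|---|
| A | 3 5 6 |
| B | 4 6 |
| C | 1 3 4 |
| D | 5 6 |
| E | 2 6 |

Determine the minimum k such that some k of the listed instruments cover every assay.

3

C and D and E together: C ∪ D ∪ E = {1, 2, 3, 4, 5, 6} — every assay is covered.
Only C contains 1, so C is forced; the remaining 3 assays need at least 2 more instruments (each remaining instrument adds at most 2) — so at least 3 instruments are needed, and 3 is optimal.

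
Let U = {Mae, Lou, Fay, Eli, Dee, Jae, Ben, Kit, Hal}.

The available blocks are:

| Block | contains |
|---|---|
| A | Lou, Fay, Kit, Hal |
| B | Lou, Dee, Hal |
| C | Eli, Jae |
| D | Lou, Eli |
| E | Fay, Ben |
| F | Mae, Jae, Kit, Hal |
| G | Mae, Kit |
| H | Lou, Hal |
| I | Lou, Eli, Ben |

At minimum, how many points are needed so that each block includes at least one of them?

Take T = {Fay, Eli, Kit, Hal}. Each listed block contains at least one of these, so T is a hitting set of size 4.
The blocks C, E, G, H are pairwise disjoint, so any hitting set needs a separate point for each — at least 4. Hence 4 is optimal.

4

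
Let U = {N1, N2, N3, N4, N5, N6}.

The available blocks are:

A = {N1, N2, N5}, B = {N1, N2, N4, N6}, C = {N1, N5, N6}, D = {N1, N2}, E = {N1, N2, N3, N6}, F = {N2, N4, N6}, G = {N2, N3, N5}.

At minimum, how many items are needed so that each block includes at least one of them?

2

Take H = {N2, N5}. Each listed block contains at least one of these, so H is a hitting set of size 2.
No single item lies in every block, so at least 2 are needed and 2 is optimal.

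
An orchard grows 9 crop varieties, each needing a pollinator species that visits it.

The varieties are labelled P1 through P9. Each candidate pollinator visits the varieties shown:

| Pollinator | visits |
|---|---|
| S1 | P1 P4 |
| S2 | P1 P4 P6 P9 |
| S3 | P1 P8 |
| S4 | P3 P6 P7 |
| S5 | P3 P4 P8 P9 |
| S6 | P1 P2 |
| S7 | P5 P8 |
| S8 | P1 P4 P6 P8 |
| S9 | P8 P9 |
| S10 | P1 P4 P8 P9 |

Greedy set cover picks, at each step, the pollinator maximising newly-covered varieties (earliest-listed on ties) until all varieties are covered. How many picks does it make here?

Greedy: pick S2 (covers 4 new) → pick S4 (covers 2 new) → pick S7 (covers 2 new) → pick S6 (covers 1 new). Total picks: 4.

4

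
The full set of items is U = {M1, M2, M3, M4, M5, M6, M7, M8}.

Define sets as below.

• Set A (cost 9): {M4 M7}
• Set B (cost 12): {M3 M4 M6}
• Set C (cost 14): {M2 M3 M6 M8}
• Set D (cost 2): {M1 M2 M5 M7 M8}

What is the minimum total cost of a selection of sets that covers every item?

14

B, D together cover every item (B ∪ D = {M1, M2, M3, M4, M5, M6, M7, M8}); total cost 12 + 2 = 14.
No covering selection has total cost below 14.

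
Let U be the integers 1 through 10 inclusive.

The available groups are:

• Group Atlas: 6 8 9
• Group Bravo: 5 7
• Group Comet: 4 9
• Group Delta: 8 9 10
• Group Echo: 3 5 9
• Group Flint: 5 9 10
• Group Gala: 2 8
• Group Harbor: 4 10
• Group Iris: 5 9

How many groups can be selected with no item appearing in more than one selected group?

3

Atlas, Bravo, Harbor are pairwise disjoint (Atlas={6,8,9}; Bravo={5,7}; Harbor={4,10}).
Every remaining group overlaps one of these, and no 4 of the listed groups are pairwise disjoint, so 3 is the maximum.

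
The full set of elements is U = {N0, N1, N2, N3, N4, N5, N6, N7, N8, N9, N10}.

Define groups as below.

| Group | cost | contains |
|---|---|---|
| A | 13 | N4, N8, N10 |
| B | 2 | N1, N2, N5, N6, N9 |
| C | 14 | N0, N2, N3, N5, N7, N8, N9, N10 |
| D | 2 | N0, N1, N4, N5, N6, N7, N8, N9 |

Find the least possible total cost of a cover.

C, D together cover every element (C ∪ D = {N0, N1, N2, N3, N4, N5, N6, N7, N8, N9, N10}); total cost 14 + 2 = 16.
The greedy pick D, B, C costs 18; no covering selection beats 16.

16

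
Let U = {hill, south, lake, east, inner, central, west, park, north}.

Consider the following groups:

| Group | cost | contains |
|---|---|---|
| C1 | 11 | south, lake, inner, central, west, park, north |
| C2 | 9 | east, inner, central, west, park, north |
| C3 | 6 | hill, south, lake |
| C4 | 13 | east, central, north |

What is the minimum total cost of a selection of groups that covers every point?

15

C2, C3 together cover every point (C2 ∪ C3 = {hill, south, lake, east, inner, central, west, park, north}); total cost 9 + 6 = 15.
No covering selection has total cost below 15.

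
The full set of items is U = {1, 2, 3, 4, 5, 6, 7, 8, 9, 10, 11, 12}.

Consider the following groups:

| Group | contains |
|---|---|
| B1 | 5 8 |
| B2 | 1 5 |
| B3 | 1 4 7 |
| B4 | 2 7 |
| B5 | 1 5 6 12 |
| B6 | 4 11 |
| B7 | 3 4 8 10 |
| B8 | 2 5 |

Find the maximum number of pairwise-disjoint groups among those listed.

B2, B4, B7 are pairwise disjoint (B2={1,5}; B4={2,7}; B7={3,4,8,10}).
Every remaining group overlaps one of these, and no 4 of the listed groups are pairwise disjoint, so 3 is the maximum.

3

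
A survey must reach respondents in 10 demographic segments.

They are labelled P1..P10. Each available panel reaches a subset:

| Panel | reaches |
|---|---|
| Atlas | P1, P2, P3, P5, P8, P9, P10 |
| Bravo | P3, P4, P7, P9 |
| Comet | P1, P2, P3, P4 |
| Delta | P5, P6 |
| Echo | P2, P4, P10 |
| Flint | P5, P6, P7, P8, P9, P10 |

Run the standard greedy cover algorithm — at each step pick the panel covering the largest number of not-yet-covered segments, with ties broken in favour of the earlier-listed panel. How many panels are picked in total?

3

Greedy: pick Atlas (covers 7 new) → pick Bravo (covers 2 new) → pick Delta (covers 1 new). Total picks: 3.
(The true minimum cover uses only 2 panels, so greedy is not optimal here.)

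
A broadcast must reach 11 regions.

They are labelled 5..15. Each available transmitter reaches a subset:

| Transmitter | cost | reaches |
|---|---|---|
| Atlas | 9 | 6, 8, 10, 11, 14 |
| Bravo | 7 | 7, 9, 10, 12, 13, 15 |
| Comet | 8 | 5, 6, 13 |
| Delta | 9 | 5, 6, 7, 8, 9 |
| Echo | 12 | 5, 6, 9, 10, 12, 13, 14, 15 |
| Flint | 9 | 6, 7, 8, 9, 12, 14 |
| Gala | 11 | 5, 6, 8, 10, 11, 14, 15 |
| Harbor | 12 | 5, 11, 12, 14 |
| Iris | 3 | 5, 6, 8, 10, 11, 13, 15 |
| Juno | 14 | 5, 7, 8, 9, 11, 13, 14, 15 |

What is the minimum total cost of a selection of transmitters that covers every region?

12

Flint, Iris together cover every region (Flint ∪ Iris = {5, 6, 7, 8, 9, 10, 11, 12, 13, 14, 15}); total cost 9 + 3 = 12.
No covering selection has total cost below 12.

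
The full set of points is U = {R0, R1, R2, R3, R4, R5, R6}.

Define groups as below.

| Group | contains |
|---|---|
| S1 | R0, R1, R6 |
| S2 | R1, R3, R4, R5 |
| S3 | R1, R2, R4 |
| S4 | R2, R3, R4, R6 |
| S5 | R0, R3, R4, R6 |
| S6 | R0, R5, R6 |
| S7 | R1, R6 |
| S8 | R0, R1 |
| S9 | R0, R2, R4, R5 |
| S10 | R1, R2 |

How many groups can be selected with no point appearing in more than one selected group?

2

S6, S10 are pairwise disjoint (S6={R0,R5,R6}; S10={R1,R2}).
Every remaining group overlaps one of these, and no 3 of the listed groups are pairwise disjoint, so 2 is the maximum.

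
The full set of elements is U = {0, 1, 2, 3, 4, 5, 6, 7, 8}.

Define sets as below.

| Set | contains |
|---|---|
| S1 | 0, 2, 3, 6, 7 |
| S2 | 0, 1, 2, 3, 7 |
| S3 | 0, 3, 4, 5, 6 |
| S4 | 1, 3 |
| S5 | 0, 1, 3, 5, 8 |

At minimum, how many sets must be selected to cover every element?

S1, S3, and S5 cover everything between them: the union {0, 1, 2, 3, 4, 5, 6, 7, 8} is all of U.
Only S3 contains 4, so S3 is forced; the remaining 4 elements need at least 2 more sets (each remaining set adds at most 3) — so at least 3 sets are needed, and 3 is optimal.

3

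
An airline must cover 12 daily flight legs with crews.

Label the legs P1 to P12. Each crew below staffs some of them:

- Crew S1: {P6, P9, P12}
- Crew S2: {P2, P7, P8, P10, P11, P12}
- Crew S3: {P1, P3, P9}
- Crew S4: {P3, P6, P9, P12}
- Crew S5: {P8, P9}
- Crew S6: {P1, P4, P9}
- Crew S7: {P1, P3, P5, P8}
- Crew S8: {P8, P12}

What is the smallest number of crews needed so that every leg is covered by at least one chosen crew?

4

Take {S1, S2, S6, S7}. Their union is {P1, P2, P3, P4, P5, P6, P7, P8, P9, P10, P11, P12}, which is all 12 legs.
No 3 of the 8 crews cover everything (all 56 combinations miss at least one leg), so 4 is optimal.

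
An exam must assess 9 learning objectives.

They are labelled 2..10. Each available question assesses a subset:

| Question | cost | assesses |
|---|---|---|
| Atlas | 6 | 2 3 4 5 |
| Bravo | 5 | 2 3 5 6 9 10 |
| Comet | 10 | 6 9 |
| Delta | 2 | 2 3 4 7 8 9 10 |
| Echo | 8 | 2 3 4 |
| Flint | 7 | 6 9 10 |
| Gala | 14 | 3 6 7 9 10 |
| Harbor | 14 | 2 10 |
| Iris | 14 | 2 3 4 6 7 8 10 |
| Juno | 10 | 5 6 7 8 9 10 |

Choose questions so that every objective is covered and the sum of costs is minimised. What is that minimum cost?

Bravo, Delta together cover every objective (Bravo ∪ Delta = {2, 3, 4, 5, 6, 7, 8, 9, 10}); total cost 5 + 2 = 7.
No covering selection has total cost below 7.

7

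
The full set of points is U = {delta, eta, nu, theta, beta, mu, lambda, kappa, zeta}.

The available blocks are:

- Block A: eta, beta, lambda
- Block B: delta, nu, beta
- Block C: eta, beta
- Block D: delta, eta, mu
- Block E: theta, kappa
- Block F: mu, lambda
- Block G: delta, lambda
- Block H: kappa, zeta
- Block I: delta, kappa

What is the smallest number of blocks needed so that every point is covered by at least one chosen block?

A and B and E and F and H together: A ∪ B ∪ E ∪ F ∪ H = {delta, eta, nu, theta, beta, mu, lambda, kappa, zeta} — every point is covered.
No 4 of the 9 blocks cover everything (all 126 combinations miss at least one point), so 5 is optimal.

5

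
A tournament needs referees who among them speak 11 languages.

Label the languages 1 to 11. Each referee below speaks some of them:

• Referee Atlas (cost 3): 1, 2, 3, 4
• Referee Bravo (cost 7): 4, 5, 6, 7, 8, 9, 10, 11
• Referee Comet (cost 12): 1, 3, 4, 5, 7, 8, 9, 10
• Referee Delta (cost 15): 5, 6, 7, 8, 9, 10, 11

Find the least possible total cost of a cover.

10

Atlas, Bravo together cover every language (Atlas ∪ Bravo = {1, 2, 3, 4, 5, 6, 7, 8, 9, 10, 11}); total cost 3 + 7 = 10.
No covering selection has total cost below 10.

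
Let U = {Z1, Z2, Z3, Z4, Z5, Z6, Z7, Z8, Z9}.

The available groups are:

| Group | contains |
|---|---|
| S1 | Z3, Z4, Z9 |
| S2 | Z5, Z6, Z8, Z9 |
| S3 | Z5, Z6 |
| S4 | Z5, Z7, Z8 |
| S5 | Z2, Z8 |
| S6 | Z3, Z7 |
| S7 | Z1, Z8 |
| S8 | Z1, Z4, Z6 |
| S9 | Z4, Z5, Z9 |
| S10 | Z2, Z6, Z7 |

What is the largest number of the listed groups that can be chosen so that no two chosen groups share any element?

S3, S5, S6 are pairwise disjoint (S3={Z5,Z6}; S5={Z2,Z8}; S6={Z3,Z7}).
Every remaining group overlaps one of these, and no 4 of the listed groups are pairwise disjoint, so 3 is the maximum.

3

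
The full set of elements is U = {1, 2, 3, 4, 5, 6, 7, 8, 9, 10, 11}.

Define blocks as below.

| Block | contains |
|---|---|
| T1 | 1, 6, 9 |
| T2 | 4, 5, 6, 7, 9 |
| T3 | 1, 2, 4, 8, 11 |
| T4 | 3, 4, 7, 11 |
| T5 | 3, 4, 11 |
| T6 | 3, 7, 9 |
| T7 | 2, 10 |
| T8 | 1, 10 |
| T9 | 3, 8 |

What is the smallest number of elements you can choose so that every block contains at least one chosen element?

4

Take H = {4, 8, 9, 10}. Each listed block contains at least one of these, so H is a hitting set of size 4.
No choice of 3 elements meets every block, so 4 is the minimum.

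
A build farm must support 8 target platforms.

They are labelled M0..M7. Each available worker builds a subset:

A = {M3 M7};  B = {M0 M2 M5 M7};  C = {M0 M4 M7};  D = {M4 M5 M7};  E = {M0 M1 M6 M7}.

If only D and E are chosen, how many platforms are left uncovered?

2

Union of D, E = {M0, M1, M4, M5, M6, M7}.
Not covered: M2, M3 — 2 platforms.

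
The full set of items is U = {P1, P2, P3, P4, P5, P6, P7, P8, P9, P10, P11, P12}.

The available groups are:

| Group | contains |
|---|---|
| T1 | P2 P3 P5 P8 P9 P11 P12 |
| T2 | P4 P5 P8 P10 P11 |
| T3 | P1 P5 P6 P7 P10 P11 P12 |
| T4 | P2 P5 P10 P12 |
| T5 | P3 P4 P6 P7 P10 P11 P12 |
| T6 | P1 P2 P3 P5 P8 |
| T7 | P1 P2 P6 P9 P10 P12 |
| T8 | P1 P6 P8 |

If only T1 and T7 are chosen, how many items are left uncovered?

2

Union of T1, T7 = {P1, P2, P3, P5, P6, P8, P9, P10, P11, P12}.
Not covered: P4, P7 — 2 items.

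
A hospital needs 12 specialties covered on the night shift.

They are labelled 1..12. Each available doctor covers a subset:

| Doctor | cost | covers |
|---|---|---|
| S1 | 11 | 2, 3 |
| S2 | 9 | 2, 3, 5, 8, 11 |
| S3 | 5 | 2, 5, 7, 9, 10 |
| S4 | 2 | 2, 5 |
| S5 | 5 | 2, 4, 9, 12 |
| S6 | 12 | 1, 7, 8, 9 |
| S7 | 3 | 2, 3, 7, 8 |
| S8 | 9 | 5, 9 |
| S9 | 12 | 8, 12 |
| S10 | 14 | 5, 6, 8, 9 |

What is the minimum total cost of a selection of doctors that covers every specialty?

S2, S3, S5, S6, S10 together cover every specialty (S2 ∪ S3 ∪ S5 ∪ S6 ∪ S10 = {1, 2, 3, 4, 5, 6, 7, 8, 9, 10, 11, 12}); total cost 9 + 5 + 5 + 12 + 14 = 45.
The greedy pick S7, S3, S5, S2, S6, S10 costs 48; no covering selection beats 45.

45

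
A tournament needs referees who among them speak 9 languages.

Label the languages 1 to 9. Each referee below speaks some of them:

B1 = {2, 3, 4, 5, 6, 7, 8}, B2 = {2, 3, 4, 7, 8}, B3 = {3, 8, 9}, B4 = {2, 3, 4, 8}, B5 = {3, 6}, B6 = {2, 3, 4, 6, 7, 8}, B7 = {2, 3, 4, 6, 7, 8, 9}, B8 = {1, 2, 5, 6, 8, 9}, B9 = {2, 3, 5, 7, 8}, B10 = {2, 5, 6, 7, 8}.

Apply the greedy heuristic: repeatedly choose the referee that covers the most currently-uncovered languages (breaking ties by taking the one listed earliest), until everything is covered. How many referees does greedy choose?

2

Greedy: pick B1 (covers 7 new) → pick B8 (covers 2 new). Total picks: 2.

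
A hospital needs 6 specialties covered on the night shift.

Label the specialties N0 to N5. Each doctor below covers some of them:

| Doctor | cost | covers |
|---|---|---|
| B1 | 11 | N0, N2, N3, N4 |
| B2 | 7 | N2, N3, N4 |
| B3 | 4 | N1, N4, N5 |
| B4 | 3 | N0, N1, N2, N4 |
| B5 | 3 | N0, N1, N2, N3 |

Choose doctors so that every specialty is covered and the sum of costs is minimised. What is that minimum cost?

7

B3, B5 together cover every specialty (B3 ∪ B5 = {N0, N1, N2, N3, N4, N5}); total cost 4 + 3 = 7.
The greedy pick B4, B5, B3 costs 10; no covering selection beats 7.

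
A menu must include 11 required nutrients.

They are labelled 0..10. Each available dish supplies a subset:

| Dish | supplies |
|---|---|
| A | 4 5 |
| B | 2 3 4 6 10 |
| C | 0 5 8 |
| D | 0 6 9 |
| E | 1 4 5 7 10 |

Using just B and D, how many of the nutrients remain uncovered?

Union of B, D = {0, 2, 3, 4, 6, 9, 10}.
Not covered: 1, 5, 7, 8 — 4 nutrients.

4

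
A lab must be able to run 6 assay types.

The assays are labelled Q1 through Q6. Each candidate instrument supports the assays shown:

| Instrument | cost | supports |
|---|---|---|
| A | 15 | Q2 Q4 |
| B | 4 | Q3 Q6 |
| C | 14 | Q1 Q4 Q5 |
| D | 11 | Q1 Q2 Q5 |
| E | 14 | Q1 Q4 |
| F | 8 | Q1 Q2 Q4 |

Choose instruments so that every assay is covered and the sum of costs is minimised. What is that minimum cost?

B, D, F together cover every assay (B ∪ D ∪ F = {Q1, Q2, Q3, Q4, Q5, Q6}); total cost 4 + 11 + 8 = 23.
No covering selection has total cost below 23.

23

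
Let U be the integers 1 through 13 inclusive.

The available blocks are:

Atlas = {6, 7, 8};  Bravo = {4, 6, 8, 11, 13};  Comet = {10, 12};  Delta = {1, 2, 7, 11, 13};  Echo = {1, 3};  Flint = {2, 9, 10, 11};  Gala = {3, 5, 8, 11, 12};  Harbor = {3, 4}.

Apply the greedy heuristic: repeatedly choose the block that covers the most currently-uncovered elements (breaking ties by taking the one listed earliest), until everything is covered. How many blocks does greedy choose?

4

Greedy: pick Bravo (covers 5 new) → pick Delta (covers 3 new) → pick Gala (covers 3 new) → pick Flint (covers 2 new). Total picks: 4.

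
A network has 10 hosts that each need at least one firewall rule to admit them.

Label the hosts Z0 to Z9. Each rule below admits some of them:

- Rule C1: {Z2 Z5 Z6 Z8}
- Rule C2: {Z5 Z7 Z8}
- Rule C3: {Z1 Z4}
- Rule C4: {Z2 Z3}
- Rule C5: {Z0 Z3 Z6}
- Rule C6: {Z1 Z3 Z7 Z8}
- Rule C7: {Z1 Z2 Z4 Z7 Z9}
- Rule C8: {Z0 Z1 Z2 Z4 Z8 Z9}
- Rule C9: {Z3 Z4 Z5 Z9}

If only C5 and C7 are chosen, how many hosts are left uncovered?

2

Union of C5, C7 = {Z0, Z1, Z2, Z3, Z4, Z6, Z7, Z9}.
Not covered: Z5, Z8 — 2 hosts.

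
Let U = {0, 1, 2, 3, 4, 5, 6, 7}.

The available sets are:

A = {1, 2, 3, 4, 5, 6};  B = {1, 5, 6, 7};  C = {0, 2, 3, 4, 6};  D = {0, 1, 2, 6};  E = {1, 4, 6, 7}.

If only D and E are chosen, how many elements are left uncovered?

2

Union of D, E = {0, 1, 2, 4, 6, 7}.
Not covered: 3, 5 — 2 elements.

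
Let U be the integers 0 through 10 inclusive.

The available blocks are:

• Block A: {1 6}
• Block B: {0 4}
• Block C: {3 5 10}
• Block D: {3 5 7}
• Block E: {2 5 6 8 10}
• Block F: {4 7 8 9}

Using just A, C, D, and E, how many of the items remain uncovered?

3

Union of A, C, D, E = {1, 2, 3, 5, 6, 7, 8, 10}.
Not covered: 0, 4, 9 — 3 items.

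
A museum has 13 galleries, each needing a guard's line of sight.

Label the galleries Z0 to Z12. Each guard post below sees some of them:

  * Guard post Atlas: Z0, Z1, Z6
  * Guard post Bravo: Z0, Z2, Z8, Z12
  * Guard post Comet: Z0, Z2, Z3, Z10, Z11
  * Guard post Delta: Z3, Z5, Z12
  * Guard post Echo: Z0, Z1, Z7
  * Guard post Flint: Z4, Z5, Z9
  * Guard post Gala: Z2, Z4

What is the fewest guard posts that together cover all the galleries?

Atlas and Bravo and Comet and Echo and Flint together: Atlas ∪ Bravo ∪ Comet ∪ Echo ∪ Flint = {Z0, Z1, Z2, Z3, Z4, Z5, Z6, Z7, Z8, Z9, Z10, Z11, Z12} — every gallery is covered.
No 4 of the 7 guard posts cover everything (all 35 combinations miss at least one gallery), so 5 is optimal.

5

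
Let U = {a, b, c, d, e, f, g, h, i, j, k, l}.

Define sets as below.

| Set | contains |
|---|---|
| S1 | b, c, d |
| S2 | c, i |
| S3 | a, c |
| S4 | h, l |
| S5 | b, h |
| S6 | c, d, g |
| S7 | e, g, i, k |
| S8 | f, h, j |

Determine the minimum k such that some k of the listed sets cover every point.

5

Take {S1, S3, S4, S7, S8}. Their union is {a, b, c, d, e, f, g, h, i, j, k, l}, which is all 12 points.
No 4 of the 8 sets cover everything (all 70 combinations miss at least one point), so 5 is optimal.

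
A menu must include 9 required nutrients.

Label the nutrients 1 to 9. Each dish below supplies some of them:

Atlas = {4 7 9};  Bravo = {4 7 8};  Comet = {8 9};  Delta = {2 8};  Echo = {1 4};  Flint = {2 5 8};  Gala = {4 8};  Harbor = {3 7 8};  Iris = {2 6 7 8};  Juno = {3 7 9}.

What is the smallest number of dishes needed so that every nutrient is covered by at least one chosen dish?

4

Take {Echo, Flint, Iris, Juno}. Their union is {1, 2, 3, 4, 5, 6, 7, 8, 9}, which is all 9 nutrients.
Only Iris contains 6, so Iris is forced; the remaining 5 nutrients need at least 3 more dishes (each remaining dish adds at most 2) — so at least 4 dishes are needed, and 4 is optimal.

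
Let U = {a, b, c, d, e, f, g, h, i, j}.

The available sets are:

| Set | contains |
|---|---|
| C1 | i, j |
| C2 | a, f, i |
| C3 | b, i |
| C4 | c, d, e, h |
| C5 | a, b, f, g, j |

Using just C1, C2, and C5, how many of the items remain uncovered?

Union of C1, C2, C5 = {a, b, f, g, i, j}.
Not covered: c, d, e, h — 4 items.

4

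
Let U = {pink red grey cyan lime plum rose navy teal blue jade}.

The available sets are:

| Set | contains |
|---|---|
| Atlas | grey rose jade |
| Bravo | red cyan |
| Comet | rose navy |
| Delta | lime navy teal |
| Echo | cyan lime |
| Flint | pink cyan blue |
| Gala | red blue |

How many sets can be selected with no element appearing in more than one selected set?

3

Atlas, Echo, Gala are pairwise disjoint (Atlas={grey,rose,jade}; Echo={cyan,lime}; Gala={red,blue}).
Every remaining set overlaps one of these, and no 4 of the listed sets are pairwise disjoint, so 3 is the maximum.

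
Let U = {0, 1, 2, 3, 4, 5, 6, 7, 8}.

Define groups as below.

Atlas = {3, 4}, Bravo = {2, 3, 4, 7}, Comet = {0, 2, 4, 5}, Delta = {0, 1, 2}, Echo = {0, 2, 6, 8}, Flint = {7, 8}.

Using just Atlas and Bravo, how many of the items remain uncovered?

5

Union of Atlas, Bravo = {2, 3, 4, 7}.
Not covered: 0, 1, 5, 6, 8 — 5 items.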